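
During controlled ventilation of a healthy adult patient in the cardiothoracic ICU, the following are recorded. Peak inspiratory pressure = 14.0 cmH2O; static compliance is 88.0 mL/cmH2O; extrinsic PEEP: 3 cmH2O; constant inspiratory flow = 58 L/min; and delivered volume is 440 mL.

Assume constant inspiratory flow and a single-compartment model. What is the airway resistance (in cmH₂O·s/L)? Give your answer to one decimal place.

Flow: 58 L/min ÷ 60 = 0.9667 L/s.
Equation of motion (constant flow): PIP = Vt/C + R·V̇ + PEEP.
R·V̇ = PIP − Vt/C − PEEP = 14.0 − 440/88.0 − 3 = 14.0 − 5.0 − 3 = 6.0 cmH2O.
R = 6.0 / 0.9667 = 6.207 cmH2O·s/L.

6.2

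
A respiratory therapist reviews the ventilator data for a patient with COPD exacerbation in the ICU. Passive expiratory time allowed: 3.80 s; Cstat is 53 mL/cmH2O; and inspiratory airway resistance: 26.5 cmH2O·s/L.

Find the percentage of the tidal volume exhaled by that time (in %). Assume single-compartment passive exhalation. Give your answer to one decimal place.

τ = R × C = 26.5 × 53 mL/cmH2O = 26.5 × 0.053 L/cmH2O = 1.405 s.
Passive exhalation: V(t)/V₀ = e^(−t/τ) = e^(−3.80/1.405) = 0.0669.
Fraction exhaled = 1 − 0.0669 = 0.9331 → 93.31%.

93.3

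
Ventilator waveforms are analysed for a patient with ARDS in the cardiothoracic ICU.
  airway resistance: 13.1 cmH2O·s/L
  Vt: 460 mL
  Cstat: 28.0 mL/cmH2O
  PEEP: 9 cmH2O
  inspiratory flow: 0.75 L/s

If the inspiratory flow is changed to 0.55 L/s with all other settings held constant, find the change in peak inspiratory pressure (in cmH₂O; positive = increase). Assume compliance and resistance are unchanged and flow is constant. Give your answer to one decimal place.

PIP = Vt/C + R·V̇ + PEEP (constant-flow equation of motion).
Only the resistive term changes: ΔPIP = R × ΔV̇ = 13.1 × (0.55 − 0.75) = 13.1 × -0.2 = -2.62 cmH2O.

-2.6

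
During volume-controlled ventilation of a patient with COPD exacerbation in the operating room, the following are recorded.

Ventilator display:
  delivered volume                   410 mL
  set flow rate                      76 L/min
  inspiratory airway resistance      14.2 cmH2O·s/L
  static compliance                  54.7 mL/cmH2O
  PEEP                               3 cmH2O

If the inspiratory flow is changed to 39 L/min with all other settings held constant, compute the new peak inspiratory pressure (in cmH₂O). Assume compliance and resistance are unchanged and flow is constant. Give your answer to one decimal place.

19.7

Flow: 76 L/min ÷ 60 = 1.2667 L/s.
New flow: 39 L/min ÷ 60 = 0.65 L/s.
PIP = Vt/C + R·V̇ + PEEP (constant-flow equation of motion).
Only the resistive term changes: ΔPIP = R × ΔV̇ = 14.2 × (0.65 − 1.2667) = 14.2 × -0.6167 = -8.757 cmH2O.
Original PIP = 410/54.7 + 14.2×1.2667 + 3 = 28.483 cmH2O; new PIP = 28.483 + (-8.757) = 19.726 cmH2O.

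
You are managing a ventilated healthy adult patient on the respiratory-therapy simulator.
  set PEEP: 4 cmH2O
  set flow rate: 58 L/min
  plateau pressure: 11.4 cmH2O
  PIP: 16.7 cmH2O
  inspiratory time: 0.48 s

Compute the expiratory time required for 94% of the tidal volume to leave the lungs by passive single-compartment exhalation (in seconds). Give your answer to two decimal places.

Flow: 58 L/min ÷ 60 = 0.9667 L/s.
Vt = flow × Ti = 0.9667 L/s × 0.48 s × 1000 mL/L = 464.02 mL.
R = (PIP − Pplat)/V̇ = (16.7 − 11.4) / 0.9667 = 5.3/0.9667 = 5.483 cmH2O·s/L.
C = Vt/(Pplat − PEEP) = 464.02 / (11.4 − 4) = 464.02/7.4 = 62.705 mL/cmH2O.
τ = R × C = 5.483 × 0.06271 L/cmH2O = 0.3438 s.
t = −τ·ln(1 − 0.94) = −0.3438·ln(0.06) = 0.9673 s.

0.97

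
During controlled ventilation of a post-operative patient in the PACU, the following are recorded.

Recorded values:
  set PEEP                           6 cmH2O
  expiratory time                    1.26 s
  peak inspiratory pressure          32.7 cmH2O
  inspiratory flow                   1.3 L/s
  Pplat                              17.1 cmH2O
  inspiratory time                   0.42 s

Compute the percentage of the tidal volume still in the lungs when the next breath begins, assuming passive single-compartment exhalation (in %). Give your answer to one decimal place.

11.8

Vt = flow × Ti = 1.3 L/s × 0.42 s × 1000 mL/L = 546.0 mL.
R = (PIP − Pplat)/V̇ = (32.7 − 17.1) / 1.3 = 15.6/1.3 = 12.0 cmH2O·s/L.
C = Vt/(Pplat − PEEP) = 546.0 / (17.1 − 6) = 546.0/11.1 = 49.189 mL/cmH2O.
τ = R × C = 12.0 × 0.04919 L/cmH2O = 0.5903 s.
Fraction remaining at end-expiration = e^(−Te/τ) = e^(−1.26/0.5903) = 0.1183 → 11.83%.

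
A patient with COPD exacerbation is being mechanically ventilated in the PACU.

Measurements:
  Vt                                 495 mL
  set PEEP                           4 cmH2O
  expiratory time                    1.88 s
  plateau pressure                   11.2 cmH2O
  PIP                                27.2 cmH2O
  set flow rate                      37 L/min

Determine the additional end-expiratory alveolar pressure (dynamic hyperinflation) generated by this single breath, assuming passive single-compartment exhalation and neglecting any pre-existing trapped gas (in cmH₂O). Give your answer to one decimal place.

2.5

Flow: 37 L/min ÷ 60 = 0.6167 L/s.
R = (PIP − Pplat)/V̇ = (27.2 − 11.2) / 0.6167 = 16.0/0.6167 = 25.945 cmH2O·s/L.
C = Vt/(Pplat − PEEP) = 495.0 / (11.2 − 4) = 495.0/7.2 = 68.75 mL/cmH2O.
τ = R × C = 25.945 × 0.06875 L/cmH2O = 1.784 s.
Fraction remaining = e^(−Te/τ) = e^(−1.88/1.784) = 0.3486; trapped volume = 495.0 × 0.3486 = 172.56 mL.
Additional alveolar pressure from trapping ≈ V_trapped / C = 172.56 / 68.75 = 2.51 cmH2O.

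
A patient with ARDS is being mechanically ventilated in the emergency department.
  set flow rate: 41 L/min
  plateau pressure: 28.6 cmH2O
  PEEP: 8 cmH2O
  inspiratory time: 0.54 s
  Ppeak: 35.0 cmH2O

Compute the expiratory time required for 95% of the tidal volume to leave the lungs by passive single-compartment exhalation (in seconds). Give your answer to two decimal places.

Flow: 41 L/min ÷ 60 = 0.6833 L/s.
Vt = flow × Ti = 0.6833 L/s × 0.54 s × 1000 mL/L = 368.98 mL.
R = (PIP − Pplat)/V̇ = (35.0 − 28.6) / 0.6833 = 6.4/0.6833 = 9.366 cmH2O·s/L.
C = Vt/(Pplat − PEEP) = 368.98 / (28.6 − 8) = 368.98/20.6 = 17.912 mL/cmH2O.
τ = R × C = 9.366 × 0.01791 L/cmH2O = 0.1677 s.
t = −τ·ln(1 − 0.95) = −0.1677·ln(0.05) = 0.5024 s.

0.50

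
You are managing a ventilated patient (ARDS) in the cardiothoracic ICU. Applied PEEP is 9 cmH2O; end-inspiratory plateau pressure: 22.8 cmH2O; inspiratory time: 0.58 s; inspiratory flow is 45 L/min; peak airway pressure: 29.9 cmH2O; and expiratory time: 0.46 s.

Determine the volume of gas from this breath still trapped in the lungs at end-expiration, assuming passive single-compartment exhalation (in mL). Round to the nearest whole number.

Flow: 45 L/min ÷ 60 = 0.75 L/s.
Vt = flow × Ti = 0.75 L/s × 0.58 s × 1000 mL/L = 435.0 mL.
R = (PIP − Pplat)/V̇ = (29.9 − 22.8) / 0.75 = 7.1/0.75 = 9.467 cmH2O·s/L.
C = Vt/(Pplat − PEEP) = 435.0 / (22.8 − 9) = 435.0/13.8 = 31.522 mL/cmH2O.
τ = R × C = 9.467 × 0.03152 L/cmH2O = 0.2984 s.
Fraction remaining = e^(−Te/τ) = e^(−0.46/0.2984) = 0.214.
Trapped volume = 435.0 × 0.214 = 93.09 mL.

93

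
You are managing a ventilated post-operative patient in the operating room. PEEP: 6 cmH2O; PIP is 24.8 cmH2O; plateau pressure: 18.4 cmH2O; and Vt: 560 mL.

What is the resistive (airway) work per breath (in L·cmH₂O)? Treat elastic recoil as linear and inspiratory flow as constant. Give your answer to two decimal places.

3.58

With constant inspiratory flow the resistive pressure is constant at PIP − Pplat = 24.8 − 18.4 = 6.4 cmH2O, so resistive work = 6.4 × 0.560 = 3.584 L·cmH2O.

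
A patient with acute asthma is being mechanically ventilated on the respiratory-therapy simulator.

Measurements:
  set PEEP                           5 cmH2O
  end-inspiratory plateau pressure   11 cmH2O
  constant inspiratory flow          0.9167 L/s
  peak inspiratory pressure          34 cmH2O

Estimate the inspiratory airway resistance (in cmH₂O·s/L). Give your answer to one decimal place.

25.1

Raw = (PIP − Pplat) / flow = (34 − 11) / 0.9167 = 23.0 / 0.9167 = 25.09 cmH2O·s/L.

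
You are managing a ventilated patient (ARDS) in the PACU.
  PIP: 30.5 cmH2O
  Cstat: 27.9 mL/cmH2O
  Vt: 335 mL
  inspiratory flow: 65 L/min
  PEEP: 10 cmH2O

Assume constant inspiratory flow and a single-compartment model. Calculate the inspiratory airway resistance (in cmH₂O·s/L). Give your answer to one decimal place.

7.8

Flow: 65 L/min ÷ 60 = 1.0833 L/s.
Equation of motion (constant flow): PIP = Vt/C + R·V̇ + PEEP.
R·V̇ = PIP − Vt/C − PEEP = 30.5 − 335/27.9 − 10 = 30.5 − 12.007 − 10 = 8.493 cmH2O.
R = 8.493 / 1.0833 = 7.84 cmH2O·s/L.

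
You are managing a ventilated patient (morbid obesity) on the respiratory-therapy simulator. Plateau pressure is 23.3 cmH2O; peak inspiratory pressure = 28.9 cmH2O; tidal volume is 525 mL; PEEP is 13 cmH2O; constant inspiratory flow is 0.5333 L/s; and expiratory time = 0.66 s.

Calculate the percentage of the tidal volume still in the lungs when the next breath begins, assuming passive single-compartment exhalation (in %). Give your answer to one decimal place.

29.1

R = (PIP − Pplat)/V̇ = (28.9 − 23.3) / 0.5333 = 5.6/0.5333 = 10.501 cmH2O·s/L.
C = Vt/(Pplat − PEEP) = 525.0 / (23.3 − 13) = 525.0/10.3 = 50.971 mL/cmH2O.
τ = R × C = 10.501 × 0.05097 L/cmH2O = 0.5352 s.
Fraction remaining at end-expiration = e^(−Te/τ) = e^(−0.66/0.5352) = 0.2914 → 29.14%.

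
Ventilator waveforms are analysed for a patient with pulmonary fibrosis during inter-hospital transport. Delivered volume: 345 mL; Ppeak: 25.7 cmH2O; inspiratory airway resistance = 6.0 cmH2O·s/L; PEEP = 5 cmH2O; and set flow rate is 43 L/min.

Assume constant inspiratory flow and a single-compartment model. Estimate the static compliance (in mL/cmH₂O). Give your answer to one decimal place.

Flow: 43 L/min ÷ 60 = 0.7167 L/s.
Equation of motion (constant flow): PIP = Vt/C + R·V̇ + PEEP.
Vt/C = PIP − R·V̇ − PEEP = 25.7 − 6.0×0.7167 − 5 = 25.7 − 4.3 − 5 = 16.4 cmH2O.
C = Vt / 16.4 = 345 / 16.4 = 21.037 mL/cmH2O.

21.0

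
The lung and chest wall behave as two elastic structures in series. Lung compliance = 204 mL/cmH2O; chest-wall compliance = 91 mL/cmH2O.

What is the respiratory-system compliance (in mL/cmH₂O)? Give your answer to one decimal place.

62.9

Lung and chest wall are elastances in series: 1/Crs = 1/CL + 1/Ccw.
1/Crs = 1/204 + 1/91 = 0.01589.
Crs = 62.933 mL/cmH2O.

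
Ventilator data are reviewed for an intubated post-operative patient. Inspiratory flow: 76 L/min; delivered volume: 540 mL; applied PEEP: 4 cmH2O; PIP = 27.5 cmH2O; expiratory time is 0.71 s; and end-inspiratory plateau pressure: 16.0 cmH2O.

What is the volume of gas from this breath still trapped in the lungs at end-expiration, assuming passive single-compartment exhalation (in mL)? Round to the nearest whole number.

Flow: 76 L/min ÷ 60 = 1.2667 L/s.
R = (PIP − Pplat)/V̇ = (27.5 − 16.0) / 1.2667 = 11.5/1.2667 = 9.079 cmH2O·s/L.
C = Vt/(Pplat − PEEP) = 540.0 / (16.0 − 4) = 540.0/12.0 = 45.0 mL/cmH2O.
τ = R × C = 9.079 × 0.045 L/cmH2O = 0.4086 s.
Fraction remaining = e^(−Te/τ) = e^(−0.71/0.4086) = 0.1759.
Trapped volume = 540.0 × 0.1759 = 94.986 mL.

95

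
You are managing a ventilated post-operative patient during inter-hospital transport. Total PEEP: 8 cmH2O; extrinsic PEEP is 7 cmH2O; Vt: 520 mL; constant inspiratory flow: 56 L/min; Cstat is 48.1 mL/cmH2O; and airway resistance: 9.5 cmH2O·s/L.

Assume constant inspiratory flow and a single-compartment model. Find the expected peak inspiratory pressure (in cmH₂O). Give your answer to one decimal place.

Flow: 56 L/min ÷ 60 = 0.9333 L/s.
Total PEEP = 8 cmH2O (set 7 + intrinsic 1); this is the baseline alveolar pressure.
Equation of motion (constant flow): PIP = Vt/C + R·V̇ + PEEP.
PIP = 520/48.1 + 9.5×0.9333 + 8 = 10.811 + 8.866 + 8 = 27.677 cmH2O.

27.7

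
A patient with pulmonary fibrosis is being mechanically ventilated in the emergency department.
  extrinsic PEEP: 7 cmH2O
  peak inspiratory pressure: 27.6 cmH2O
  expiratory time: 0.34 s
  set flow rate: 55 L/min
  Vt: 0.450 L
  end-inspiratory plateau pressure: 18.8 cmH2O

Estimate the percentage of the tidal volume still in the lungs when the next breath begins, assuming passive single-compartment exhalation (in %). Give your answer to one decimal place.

39.5

Flow: 55 L/min ÷ 60 = 0.9167 L/s.
R = (PIP − Pplat)/V̇ = (27.6 − 18.8) / 0.9167 = 8.8/0.9167 = 9.6 cmH2O·s/L.
C = Vt/(Pplat − PEEP) = 450.0 / (18.8 − 7) = 450.0/11.8 = 38.136 mL/cmH2O.
τ = R × C = 9.6 × 0.03814 L/cmH2O = 0.3661 s.
Fraction remaining at end-expiration = e^(−Te/τ) = e^(−0.34/0.3661) = 0.3951 → 39.51%.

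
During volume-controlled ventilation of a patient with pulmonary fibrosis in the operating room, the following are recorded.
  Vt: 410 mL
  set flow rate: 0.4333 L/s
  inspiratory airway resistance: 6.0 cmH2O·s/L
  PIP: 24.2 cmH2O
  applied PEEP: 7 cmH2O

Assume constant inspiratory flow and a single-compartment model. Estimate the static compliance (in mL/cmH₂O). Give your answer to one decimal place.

Equation of motion (constant flow): PIP = Vt/C + R·V̇ + PEEP.
Vt/C = PIP − R·V̇ − PEEP = 24.2 − 6.0×0.4333 − 7 = 24.2 − 2.6 − 7 = 14.6 cmH2O.
C = Vt / 14.6 = 410 / 14.6 = 28.082 mL/cmH2O.

28.1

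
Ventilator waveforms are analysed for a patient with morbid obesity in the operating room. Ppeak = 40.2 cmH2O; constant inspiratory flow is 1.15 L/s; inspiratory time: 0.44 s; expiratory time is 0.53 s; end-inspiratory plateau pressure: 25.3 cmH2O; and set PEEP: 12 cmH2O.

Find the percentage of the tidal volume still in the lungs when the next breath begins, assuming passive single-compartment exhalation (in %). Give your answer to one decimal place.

Vt = flow × Ti = 1.15 L/s × 0.44 s × 1000 mL/L = 506.0 mL.
R = (PIP − Pplat)/V̇ = (40.2 − 25.3) / 1.15 = 14.9/1.15 = 12.957 cmH2O·s/L.
C = Vt/(Pplat − PEEP) = 506.0 / (25.3 − 12) = 506.0/13.3 = 38.045 mL/cmH2O.
τ = R × C = 12.957 × 0.03805 L/cmH2O = 0.493 s.
Fraction remaining at end-expiration = e^(−Te/τ) = e^(−0.53/0.493) = 0.3413 → 34.13%.

34.1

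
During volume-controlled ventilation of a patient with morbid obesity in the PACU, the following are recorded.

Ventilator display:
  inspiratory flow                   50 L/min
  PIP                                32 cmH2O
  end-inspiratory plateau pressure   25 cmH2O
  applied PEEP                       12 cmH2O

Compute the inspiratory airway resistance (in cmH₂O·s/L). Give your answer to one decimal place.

Flow: 50 L/min ÷ 60 = 0.8333 L/s.
Raw = (PIP − Pplat) / flow = (32 − 25) / 0.8333 = 7.0 / 0.8333 = 8.4 cmH2O·s/L.

8.4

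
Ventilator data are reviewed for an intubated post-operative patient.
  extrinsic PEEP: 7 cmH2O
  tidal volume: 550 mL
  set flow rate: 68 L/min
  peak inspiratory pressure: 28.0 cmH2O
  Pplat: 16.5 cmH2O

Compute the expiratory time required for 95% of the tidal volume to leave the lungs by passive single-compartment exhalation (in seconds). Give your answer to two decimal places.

Flow: 68 L/min ÷ 60 = 1.1333 L/s.
R = (PIP − Pplat)/V̇ = (28.0 − 16.5) / 1.1333 = 11.5/1.1333 = 10.147 cmH2O·s/L.
C = Vt/(Pplat − PEEP) = 550.0 / (16.5 − 7) = 550.0/9.5 = 57.895 mL/cmH2O.
τ = R × C = 10.147 × 0.0579 L/cmH2O = 0.5875 s.
t = −τ·ln(1 − 0.95) = −0.5875·ln(0.05) = 1.76 s.

1.76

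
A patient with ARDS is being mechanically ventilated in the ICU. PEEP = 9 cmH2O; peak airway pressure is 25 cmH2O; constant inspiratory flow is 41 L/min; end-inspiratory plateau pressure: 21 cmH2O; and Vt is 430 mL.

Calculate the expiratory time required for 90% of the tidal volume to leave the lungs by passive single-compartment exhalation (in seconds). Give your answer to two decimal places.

0.48

Flow: 41 L/min ÷ 60 = 0.6833 L/s.
R = (PIP − Pplat)/V̇ = (25 − 21) / 0.6833 = 4.0/0.6833 = 5.854 cmH2O·s/L.
C = Vt/(Pplat − PEEP) = 430.0 / (21 − 9) = 430.0/12.0 = 35.833 mL/cmH2O.
τ = R × C = 5.854 × 0.03583 L/cmH2O = 0.2097 s.
t = −τ·ln(1 − 0.90) = −0.2097·ln(0.1) = 0.4829 s.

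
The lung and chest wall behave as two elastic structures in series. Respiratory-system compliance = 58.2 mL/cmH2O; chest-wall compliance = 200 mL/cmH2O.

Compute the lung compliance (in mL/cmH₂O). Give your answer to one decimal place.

1/CL = 1/Crs − 1/Ccw.
1/CL = 1/58.2 − 1/200 = 0.01218.
CL = 82.102 mL/cmH2O.

82.1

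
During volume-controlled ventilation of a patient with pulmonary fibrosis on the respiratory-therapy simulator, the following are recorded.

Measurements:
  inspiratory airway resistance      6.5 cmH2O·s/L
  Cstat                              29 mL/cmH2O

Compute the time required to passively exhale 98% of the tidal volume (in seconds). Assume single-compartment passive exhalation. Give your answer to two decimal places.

τ = R × C = 6.5 × 29 mL/cmH2O = 6.5 × 0.029 L/cmH2O = 0.1885 s.
Exhaled fraction f = 1 − e^(−t/τ) → t = −τ·ln(1 − f) = −0.1885·ln(0.02) = 0.7374 s.

0.74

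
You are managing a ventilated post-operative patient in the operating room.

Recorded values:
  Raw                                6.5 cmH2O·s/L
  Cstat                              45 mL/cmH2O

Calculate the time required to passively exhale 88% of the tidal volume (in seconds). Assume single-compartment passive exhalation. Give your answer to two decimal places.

τ = R × C = 6.5 × 45 mL/cmH2O = 6.5 × 0.045 L/cmH2O = 0.2925 s.
Exhaled fraction f = 1 − e^(−t/τ) → t = −τ·ln(1 − f) = −0.2925·ln(0.12) = 0.6202 s.

0.62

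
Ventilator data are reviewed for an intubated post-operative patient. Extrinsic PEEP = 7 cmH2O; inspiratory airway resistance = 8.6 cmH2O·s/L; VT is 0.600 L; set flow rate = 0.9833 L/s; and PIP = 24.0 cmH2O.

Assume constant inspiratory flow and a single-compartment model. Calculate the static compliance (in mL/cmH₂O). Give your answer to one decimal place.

Equation of motion (constant flow): PIP = Vt/C + R·V̇ + PEEP.
Vt/C = PIP − R·V̇ − PEEP = 24.0 − 8.6×0.9833 − 7 = 24.0 − 8.456 − 7 = 8.544 cmH2O.
C = Vt / 8.544 = 600 / 8.544 = 70.225 mL/cmH2O.

70.2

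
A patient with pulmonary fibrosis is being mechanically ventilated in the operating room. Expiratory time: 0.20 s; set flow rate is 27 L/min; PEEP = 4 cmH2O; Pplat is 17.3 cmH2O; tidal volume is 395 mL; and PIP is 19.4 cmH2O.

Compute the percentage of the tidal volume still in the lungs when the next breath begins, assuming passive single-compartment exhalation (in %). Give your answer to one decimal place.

23.6

Flow: 27 L/min ÷ 60 = 0.45 L/s.
R = (PIP − Pplat)/V̇ = (19.4 − 17.3) / 0.45 = 2.1/0.45 = 4.667 cmH2O·s/L.
C = Vt/(Pplat − PEEP) = 395.0 / (17.3 − 4) = 395.0/13.3 = 29.699 mL/cmH2O.
τ = R × C = 4.667 × 0.0297 L/cmH2O = 0.1386 s.
Fraction remaining at end-expiration = e^(−Te/τ) = e^(−0.20/0.1386) = 0.2362 → 23.62%.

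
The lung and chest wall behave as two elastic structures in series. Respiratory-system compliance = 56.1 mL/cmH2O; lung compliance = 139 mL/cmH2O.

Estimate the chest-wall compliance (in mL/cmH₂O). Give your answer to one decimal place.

1/Ccw = 1/Crs − 1/CL.
1/Ccw = 1/56.1 − 1/139 = 0.01063.
Ccw = 94.073 mL/cmH2O.

94.1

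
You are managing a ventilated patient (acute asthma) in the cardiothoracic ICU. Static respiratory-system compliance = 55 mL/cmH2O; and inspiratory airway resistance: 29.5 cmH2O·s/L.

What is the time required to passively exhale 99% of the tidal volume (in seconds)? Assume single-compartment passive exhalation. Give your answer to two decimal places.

7.47

τ = R × C = 29.5 × 55 mL/cmH2O = 29.5 × 0.055 L/cmH2O = 1.623 s.
Exhaled fraction f = 1 − e^(−t/τ) → t = −τ·ln(1 − f) = −1.623·ln(0.01) = 7.474 s.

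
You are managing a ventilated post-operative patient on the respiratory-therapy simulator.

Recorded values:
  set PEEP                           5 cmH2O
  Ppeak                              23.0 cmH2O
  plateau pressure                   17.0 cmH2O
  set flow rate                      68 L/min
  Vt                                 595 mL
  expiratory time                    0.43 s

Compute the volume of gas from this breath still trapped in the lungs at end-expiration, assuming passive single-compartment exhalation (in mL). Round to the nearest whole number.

116

Flow: 68 L/min ÷ 60 = 1.1333 L/s.
R = (PIP − Pplat)/V̇ = (23.0 − 17.0) / 1.1333 = 6.0/1.1333 = 5.294 cmH2O·s/L.
C = Vt/(Pplat − PEEP) = 595.0 / (17.0 − 5) = 595.0/12.0 = 49.583 mL/cmH2O.
τ = R × C = 5.294 × 0.04958 L/cmH2O = 0.2625 s.
Fraction remaining = e^(−Te/τ) = e^(−0.43/0.2625) = 0.1943.
Trapped volume = 595.0 × 0.1943 = 115.61 mL.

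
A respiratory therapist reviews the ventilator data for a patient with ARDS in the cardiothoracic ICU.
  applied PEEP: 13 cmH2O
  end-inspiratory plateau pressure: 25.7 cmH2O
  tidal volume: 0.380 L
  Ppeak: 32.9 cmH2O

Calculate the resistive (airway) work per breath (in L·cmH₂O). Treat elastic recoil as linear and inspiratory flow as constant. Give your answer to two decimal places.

2.74

With constant inspiratory flow the resistive pressure is constant at PIP − Pplat = 32.9 − 25.7 = 7.2 cmH2O, so resistive work = 7.2 × 0.380 = 2.736 L·cmH2O.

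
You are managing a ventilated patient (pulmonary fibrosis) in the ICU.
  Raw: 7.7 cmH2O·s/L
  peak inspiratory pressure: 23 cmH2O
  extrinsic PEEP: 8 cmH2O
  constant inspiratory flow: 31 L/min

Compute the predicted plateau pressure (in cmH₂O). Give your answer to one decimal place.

Flow: 31 L/min ÷ 60 = 0.5167 L/s.
Pplat = PIP − Raw × flow = 23 − 7.7 × 0.5167 = 23 − 3.979 = 19.021 cmH2O.

19.0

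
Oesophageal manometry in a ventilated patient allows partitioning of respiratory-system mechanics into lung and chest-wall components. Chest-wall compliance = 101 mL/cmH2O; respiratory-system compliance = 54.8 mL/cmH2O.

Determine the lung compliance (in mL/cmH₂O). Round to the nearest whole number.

1/CL = 1/Crs − 1/Ccw.
1/CL = 1/54.8 − 1/101 = 0.008347.
CL = 119.8 mL/cmH2O.

120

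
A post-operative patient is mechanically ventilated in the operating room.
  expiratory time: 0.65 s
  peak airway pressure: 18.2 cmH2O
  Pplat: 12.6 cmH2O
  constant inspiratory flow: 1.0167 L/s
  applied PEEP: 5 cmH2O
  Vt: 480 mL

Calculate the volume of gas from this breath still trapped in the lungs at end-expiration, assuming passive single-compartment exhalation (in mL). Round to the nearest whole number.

74

R = (PIP − Pplat)/V̇ = (18.2 − 12.6) / 1.0167 = 5.6/1.0167 = 5.508 cmH2O·s/L.
C = Vt/(Pplat − PEEP) = 480.0 / (12.6 − 5) = 480.0/7.6 = 63.158 mL/cmH2O.
τ = R × C = 5.508 × 0.06316 L/cmH2O = 0.3479 s.
Fraction remaining = e^(−Te/τ) = e^(−0.65/0.3479) = 0.1544.
Trapped volume = 480.0 × 0.1544 = 74.112 mL.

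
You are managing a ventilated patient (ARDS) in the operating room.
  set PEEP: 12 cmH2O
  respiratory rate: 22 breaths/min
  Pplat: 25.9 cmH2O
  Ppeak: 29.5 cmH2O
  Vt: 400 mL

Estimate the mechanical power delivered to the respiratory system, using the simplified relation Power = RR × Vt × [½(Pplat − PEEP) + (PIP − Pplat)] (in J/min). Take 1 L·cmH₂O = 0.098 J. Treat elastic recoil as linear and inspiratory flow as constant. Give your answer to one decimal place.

Per-breath work = Vt × [½(Pplat−PEEP) + (PIP−Pplat)] = 0.400 × [0.5×13.9 + 3.6] = 0.400 × 10.55 = 4.22 L·cmH2O.
Power = 22 × 4.22 = 92.84 L·cmH2O/min.
× 0.098 J/(L·cmH2O) → 9.098 J/min.

9.1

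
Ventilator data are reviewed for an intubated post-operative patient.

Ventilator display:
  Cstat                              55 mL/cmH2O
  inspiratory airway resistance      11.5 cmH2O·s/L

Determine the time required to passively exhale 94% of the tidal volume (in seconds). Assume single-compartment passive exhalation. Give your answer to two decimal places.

τ = R × C = 11.5 × 55 mL/cmH2O = 11.5 × 0.055 L/cmH2O = 0.6325 s.
Exhaled fraction f = 1 − e^(−t/τ) → t = −τ·ln(1 − f) = −0.6325·ln(0.06) = 1.779 s.

1.78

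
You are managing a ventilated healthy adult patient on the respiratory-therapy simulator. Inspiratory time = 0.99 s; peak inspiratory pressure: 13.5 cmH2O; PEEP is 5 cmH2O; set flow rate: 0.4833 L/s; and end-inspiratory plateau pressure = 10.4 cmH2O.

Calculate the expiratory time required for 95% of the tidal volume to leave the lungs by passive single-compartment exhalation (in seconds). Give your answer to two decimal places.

Vt = flow × Ti = 0.4833 L/s × 0.99 s × 1000 mL/L = 478.47 mL.
R = (PIP − Pplat)/V̇ = (13.5 − 10.4) / 0.4833 = 3.1/0.4833 = 6.414 cmH2O·s/L.
C = Vt/(Pplat − PEEP) = 478.47 / (10.4 − 5) = 478.47/5.4 = 88.606 mL/cmH2O.
τ = R × C = 6.414 × 0.08861 L/cmH2O = 0.5683 s.
t = −τ·ln(1 − 0.95) = −0.5683·ln(0.05) = 1.702 s.

1.70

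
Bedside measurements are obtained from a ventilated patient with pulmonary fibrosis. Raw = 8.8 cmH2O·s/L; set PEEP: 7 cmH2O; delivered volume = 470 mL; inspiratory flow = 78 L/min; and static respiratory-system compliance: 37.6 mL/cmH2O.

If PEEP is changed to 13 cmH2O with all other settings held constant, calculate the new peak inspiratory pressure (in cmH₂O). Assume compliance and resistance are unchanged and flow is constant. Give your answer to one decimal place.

36.9

Flow: 78 L/min ÷ 60 = 1.3 L/s.
PIP = Vt/C + R·V̇ + PEEP (constant-flow equation of motion).
Only the baseline term changes: ΔPIP = ΔPEEP = 13 − 7 = 6.0 cmH2O.
Original PIP = 470/37.6 + 8.8×1.3 + 7 = 30.94 cmH2O; new PIP = 30.94 + (6.0) = 36.94 cmH2O.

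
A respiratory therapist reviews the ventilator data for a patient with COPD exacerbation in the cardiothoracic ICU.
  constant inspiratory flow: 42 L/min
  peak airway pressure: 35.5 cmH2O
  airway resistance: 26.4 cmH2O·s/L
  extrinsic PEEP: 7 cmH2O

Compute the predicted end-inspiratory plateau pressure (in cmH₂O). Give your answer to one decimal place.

Flow: 42 L/min ÷ 60 = 0.7 L/s.
Pplat = PIP − Raw × flow = 35.5 − 26.4 × 0.7 = 35.5 − 18.48 = 17.02 cmH2O.

17.0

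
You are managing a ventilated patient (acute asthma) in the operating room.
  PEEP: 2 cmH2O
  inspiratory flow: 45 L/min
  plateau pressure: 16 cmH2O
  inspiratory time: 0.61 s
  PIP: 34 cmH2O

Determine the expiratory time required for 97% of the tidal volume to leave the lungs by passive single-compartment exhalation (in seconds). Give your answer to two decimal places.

Flow: 45 L/min ÷ 60 = 0.75 L/s.
Vt = flow × Ti = 0.75 L/s × 0.61 s × 1000 mL/L = 457.5 mL.
R = (PIP − Pplat)/V̇ = (34 − 16) / 0.75 = 18.0/0.75 = 24.0 cmH2O·s/L.
C = Vt/(Pplat − PEEP) = 457.5 / (16 − 2) = 457.5/14.0 = 32.679 mL/cmH2O.
τ = R × C = 24.0 × 0.03268 L/cmH2O = 0.7843 s.
t = −τ·ln(1 − 0.97) = −0.7843·ln(0.03) = 2.75 s.

2.75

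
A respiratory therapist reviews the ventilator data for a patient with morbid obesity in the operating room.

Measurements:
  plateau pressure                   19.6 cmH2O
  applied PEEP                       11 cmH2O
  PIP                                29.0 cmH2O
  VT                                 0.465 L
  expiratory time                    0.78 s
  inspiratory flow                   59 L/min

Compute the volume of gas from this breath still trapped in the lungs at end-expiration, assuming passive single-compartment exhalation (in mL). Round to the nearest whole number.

103

Flow: 59 L/min ÷ 60 = 0.9833 L/s.
R = (PIP − Pplat)/V̇ = (29.0 − 19.6) / 0.9833 = 9.4/0.9833 = 9.56 cmH2O·s/L.
C = Vt/(Pplat − PEEP) = 465.0 / (19.6 − 11) = 465.0/8.6 = 54.07 mL/cmH2O.
τ = R × C = 9.56 × 0.05407 L/cmH2O = 0.5169 s.
Fraction remaining = e^(−Te/τ) = e^(−0.78/0.5169) = 0.2211.
Trapped volume = 465.0 × 0.2211 = 102.81 mL.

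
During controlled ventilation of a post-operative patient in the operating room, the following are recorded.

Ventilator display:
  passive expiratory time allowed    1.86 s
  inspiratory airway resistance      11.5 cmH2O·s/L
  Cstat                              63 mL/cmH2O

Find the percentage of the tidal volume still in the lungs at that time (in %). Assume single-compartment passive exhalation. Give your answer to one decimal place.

τ = R × C = 11.5 × 63 mL/cmH2O = 11.5 × 0.063 L/cmH2O = 0.7245 s.
Passive exhalation: V(t)/V₀ = e^(−t/τ) = e^(−1.86/0.7245) = 0.07674.
Fraction remaining = 0.07674 → 7.674%.

7.7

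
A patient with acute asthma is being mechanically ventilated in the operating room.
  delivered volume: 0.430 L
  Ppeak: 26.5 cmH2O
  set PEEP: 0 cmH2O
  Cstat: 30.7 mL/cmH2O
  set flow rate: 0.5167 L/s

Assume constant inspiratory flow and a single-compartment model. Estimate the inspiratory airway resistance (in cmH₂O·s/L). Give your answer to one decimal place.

24.2

Equation of motion (constant flow): PIP = Vt/C + R·V̇ + PEEP.
R·V̇ = PIP − Vt/C − PEEP = 26.5 − 430/30.7 − 0 = 26.5 − 14.007 − 0 = 12.493 cmH2O.
R = 12.493 / 0.5167 = 24.178 cmH2O·s/L.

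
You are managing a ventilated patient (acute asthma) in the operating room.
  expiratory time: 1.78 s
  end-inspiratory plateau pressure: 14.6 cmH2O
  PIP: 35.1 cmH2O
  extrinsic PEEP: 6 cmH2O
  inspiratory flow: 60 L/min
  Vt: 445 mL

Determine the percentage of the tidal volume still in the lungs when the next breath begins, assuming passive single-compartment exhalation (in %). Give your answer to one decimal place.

18.7

Flow: 60 L/min ÷ 60 = 1 L/s.
R = (PIP − Pplat)/V̇ = (35.1 − 14.6) / 1 = 20.5/1 = 20.5 cmH2O·s/L.
C = Vt/(Pplat − PEEP) = 445.0 / (14.6 − 6) = 445.0/8.6 = 51.744 mL/cmH2O.
τ = R × C = 20.5 × 0.05174 L/cmH2O = 1.061 s.
Fraction remaining at end-expiration = e^(−Te/τ) = e^(−1.78/1.061) = 0.1868 → 18.68%.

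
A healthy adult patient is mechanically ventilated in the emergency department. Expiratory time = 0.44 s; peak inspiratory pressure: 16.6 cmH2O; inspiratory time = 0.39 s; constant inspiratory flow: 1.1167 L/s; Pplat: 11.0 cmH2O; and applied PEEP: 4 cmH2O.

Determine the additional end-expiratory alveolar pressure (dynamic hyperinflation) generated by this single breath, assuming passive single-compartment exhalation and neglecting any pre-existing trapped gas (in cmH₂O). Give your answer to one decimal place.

Vt = flow × Ti = 1.1167 L/s × 0.39 s × 1000 mL/L = 435.51 mL.
R = (PIP − Pplat)/V̇ = (16.6 − 11.0) / 1.1167 = 5.6/1.1167 = 5.015 cmH2O·s/L.
C = Vt/(Pplat − PEEP) = 435.51 / (11.0 − 4) = 435.51/7.0 = 62.216 mL/cmH2O.
τ = R × C = 5.015 × 0.06222 L/cmH2O = 0.312 s.
Fraction remaining = e^(−Te/τ) = e^(−0.44/0.312) = 0.2441; trapped volume = 435.51 × 0.2441 = 106.31 mL.
Additional alveolar pressure from trapping ≈ V_trapped / C = 106.31 / 62.216 = 1.709 cmH2O.

1.7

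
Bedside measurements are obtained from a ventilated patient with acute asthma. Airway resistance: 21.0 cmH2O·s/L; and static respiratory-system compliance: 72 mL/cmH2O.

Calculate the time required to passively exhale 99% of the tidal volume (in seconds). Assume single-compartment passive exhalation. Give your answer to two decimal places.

τ = R × C = 21.0 × 72 mL/cmH2O = 21.0 × 0.072 L/cmH2O = 1.512 s.
Exhaled fraction f = 1 − e^(−t/τ) → t = −τ·ln(1 − f) = −1.512·ln(0.01) = 6.963 s.

6.96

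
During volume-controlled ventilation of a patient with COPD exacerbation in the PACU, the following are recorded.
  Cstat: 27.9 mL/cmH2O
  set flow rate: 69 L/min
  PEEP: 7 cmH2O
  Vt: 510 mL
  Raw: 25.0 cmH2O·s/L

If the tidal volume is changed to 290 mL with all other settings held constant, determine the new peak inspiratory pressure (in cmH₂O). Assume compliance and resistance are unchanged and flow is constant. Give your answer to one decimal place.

46.1

Flow: 69 L/min ÷ 60 = 1.15 L/s.
PIP = Vt/C + R·V̇ + PEEP (constant-flow equation of motion).
Only the elastic term changes: ΔPIP = ΔVt / C = (290 − 510) / 27.9 = -7.885 cmH2O.
Original PIP = 510/27.9 + 25.0×1.15 + 7 = 54.03 cmH2O; new PIP = 54.03 + (-7.885) = 46.145 cmH2O.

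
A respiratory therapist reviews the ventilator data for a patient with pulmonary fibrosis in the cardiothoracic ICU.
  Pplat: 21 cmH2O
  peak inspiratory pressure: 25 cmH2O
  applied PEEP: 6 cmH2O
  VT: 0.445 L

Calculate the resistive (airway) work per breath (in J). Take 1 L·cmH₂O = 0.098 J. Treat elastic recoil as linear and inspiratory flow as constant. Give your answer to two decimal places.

0.17

With constant inspiratory flow the resistive pressure is constant at PIP − Pplat = 25 − 21 = 4.0 cmH2O, so resistive work = 4.0 × 0.445 = 1.78 L·cmH2O.
× 0.098 J/(L·cmH2O) → 0.1744 J.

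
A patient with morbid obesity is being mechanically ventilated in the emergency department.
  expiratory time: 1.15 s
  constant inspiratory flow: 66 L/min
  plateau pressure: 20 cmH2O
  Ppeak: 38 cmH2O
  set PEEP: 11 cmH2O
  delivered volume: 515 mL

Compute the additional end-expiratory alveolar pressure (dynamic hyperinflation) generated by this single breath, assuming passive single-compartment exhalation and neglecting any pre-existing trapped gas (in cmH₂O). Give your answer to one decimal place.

Flow: 66 L/min ÷ 60 = 1.1 L/s.
R = (PIP − Pplat)/V̇ = (38 − 20) / 1.1 = 18.0/1.1 = 16.364 cmH2O·s/L.
C = Vt/(Pplat − PEEP) = 515.0 / (20 − 11) = 515.0/9.0 = 57.222 mL/cmH2O.
τ = R × C = 16.364 × 0.05722 L/cmH2O = 0.9363 s.
Fraction remaining = e^(−Te/τ) = e^(−1.15/0.9363) = 0.2928; trapped volume = 515.0 × 0.2928 = 150.79 mL.
Additional alveolar pressure from trapping ≈ V_trapped / C = 150.79 / 57.222 = 2.635 cmH2O.

2.6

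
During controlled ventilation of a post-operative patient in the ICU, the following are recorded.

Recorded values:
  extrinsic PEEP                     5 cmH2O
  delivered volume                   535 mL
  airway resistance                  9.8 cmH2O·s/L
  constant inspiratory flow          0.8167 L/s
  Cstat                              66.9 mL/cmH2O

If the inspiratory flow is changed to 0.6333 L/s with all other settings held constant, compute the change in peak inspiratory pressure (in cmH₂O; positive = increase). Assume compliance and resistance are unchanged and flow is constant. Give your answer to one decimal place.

-1.8

PIP = Vt/C + R·V̇ + PEEP (constant-flow equation of motion).
Only the resistive term changes: ΔPIP = R × ΔV̇ = 9.8 × (0.6333 − 0.8167) = 9.8 × -0.1834 = -1.797 cmH2O.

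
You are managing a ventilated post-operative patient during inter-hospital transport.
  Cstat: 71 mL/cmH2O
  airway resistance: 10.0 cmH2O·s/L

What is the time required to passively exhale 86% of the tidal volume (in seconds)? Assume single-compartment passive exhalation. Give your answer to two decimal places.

1.40

τ = R × C = 10.0 × 71 mL/cmH2O = 10.0 × 0.071 L/cmH2O = 0.71 s.
Exhaled fraction f = 1 − e^(−t/τ) → t = −τ·ln(1 − f) = −0.71·ln(0.14) = 1.396 s.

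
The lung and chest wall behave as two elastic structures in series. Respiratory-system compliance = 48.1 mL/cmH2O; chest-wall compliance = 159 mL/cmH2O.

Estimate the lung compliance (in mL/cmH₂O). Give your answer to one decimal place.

1/CL = 1/Crs − 1/Ccw.
1/CL = 1/48.1 − 1/159 = 0.0145.
CL = 68.966 mL/cmH2O.

69.0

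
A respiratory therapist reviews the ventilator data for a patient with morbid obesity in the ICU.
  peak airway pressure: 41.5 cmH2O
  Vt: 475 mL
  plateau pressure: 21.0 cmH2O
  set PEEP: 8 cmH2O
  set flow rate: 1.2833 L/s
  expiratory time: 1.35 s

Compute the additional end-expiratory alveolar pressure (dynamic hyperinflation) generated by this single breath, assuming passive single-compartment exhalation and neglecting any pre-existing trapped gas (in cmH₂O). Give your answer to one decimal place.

R = (PIP − Pplat)/V̇ = (41.5 − 21.0) / 1.2833 = 20.5/1.2833 = 15.974 cmH2O·s/L.
C = Vt/(Pplat − PEEP) = 475.0 / (21.0 − 8) = 475.0/13.0 = 36.538 mL/cmH2O.
τ = R × C = 15.974 × 0.03654 L/cmH2O = 0.5837 s.
Fraction remaining = e^(−Te/τ) = e^(−1.35/0.5837) = 0.09898; trapped volume = 475.0 × 0.09898 = 47.016 mL.
Additional alveolar pressure from trapping ≈ V_trapped / C = 47.016 / 36.538 = 1.287 cmH2O.

1.3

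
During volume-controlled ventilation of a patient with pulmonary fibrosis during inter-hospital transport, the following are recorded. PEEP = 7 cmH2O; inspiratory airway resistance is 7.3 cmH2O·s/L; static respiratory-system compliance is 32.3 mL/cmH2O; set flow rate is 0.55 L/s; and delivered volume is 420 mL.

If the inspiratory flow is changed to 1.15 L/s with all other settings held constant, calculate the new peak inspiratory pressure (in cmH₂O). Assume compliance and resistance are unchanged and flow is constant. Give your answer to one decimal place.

28.4

PIP = Vt/C + R·V̇ + PEEP (constant-flow equation of motion).
Only the resistive term changes: ΔPIP = R × ΔV̇ = 7.3 × (1.15 − 0.55) = 7.3 × 0.6 = 4.38 cmH2O.
Original PIP = 420/32.3 + 7.3×0.55 + 7 = 24.018 cmH2O; new PIP = 24.018 + (4.38) = 28.398 cmH2O.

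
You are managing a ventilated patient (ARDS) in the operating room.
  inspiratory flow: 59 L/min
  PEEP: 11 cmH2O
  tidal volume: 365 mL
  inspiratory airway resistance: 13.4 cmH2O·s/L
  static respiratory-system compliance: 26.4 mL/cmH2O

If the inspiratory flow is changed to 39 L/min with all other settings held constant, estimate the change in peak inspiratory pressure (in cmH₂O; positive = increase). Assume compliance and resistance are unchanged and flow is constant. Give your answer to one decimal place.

-4.5

Flow: 59 L/min ÷ 60 = 0.9833 L/s.
New flow: 39 L/min ÷ 60 = 0.65 L/s.
PIP = Vt/C + R·V̇ + PEEP (constant-flow equation of motion).
Only the resistive term changes: ΔPIP = R × ΔV̇ = 13.4 × (0.65 − 0.9833) = 13.4 × -0.3333 = -4.466 cmH2O.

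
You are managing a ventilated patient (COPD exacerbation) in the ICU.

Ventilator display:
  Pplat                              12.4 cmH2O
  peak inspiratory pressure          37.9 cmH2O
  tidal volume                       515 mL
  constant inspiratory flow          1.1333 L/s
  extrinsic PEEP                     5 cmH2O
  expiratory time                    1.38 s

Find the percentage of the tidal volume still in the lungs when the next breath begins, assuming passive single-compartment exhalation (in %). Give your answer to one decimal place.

41.4

R = (PIP − Pplat)/V̇ = (37.9 − 12.4) / 1.1333 = 25.5/1.1333 = 22.501 cmH2O·s/L.
C = Vt/(Pplat − PEEP) = 515.0 / (12.4 − 5) = 515.0/7.4 = 69.595 mL/cmH2O.
τ = R × C = 22.501 × 0.0696 L/cmH2O = 1.566 s.
Fraction remaining at end-expiration = e^(−Te/τ) = e^(−1.38/1.566) = 0.4143 → 41.43%.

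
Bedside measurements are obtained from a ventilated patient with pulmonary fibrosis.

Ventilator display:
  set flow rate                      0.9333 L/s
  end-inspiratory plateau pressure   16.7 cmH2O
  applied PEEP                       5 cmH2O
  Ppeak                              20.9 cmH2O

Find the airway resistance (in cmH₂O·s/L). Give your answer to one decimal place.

4.5

Raw = (PIP − Pplat) / flow = (20.9 − 16.7) / 0.9333 = 4.2 / 0.9333 = 4.5 cmH2O·s/L.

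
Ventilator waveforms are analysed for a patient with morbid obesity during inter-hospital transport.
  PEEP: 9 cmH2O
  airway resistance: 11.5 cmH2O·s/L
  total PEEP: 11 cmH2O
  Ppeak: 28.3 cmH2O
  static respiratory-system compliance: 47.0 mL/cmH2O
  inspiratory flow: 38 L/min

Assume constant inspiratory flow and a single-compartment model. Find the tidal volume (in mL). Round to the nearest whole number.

Flow: 38 L/min ÷ 60 = 0.6333 L/s.
Total PEEP = 11 cmH2O (set 9 + intrinsic 2); this is the baseline alveolar pressure.
Equation of motion (constant flow): PIP = Vt/C + R·V̇ + PEEP.
Vt/C = PIP − R·V̇ − PEEP = 28.3 − 7.283 − 11 = 10.017 cmH2O.
Vt = C × 10.017 = 47.0 × 10.017 = 470.8 mL.

471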